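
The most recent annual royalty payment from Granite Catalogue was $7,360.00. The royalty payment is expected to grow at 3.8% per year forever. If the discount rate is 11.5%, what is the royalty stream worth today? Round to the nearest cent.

$99216.62

D₁ = D₀ × (1 + g) = $7,360.00 × 1.038 = $7,639.6800
Growing perpetuity: P = D₁ / (r − g) = $7,639.6800 / (0.115 − 0.038) = $99,216.62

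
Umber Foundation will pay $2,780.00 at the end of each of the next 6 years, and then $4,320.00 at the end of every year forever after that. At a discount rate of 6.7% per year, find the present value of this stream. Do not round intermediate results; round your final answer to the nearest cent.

$57068.66

PV of 6-year annuity: $2,780.00 × [1 − (1+0.067)^−6] / 0.067 = 13374.59882
Perpetuity value at year 6: $4,320.00 / 0.067 = 64477.61194
PV of perpetuity: 64477.61194 / (1+0.067)^6 = 43694.06270
Total PV = 13374.59882 + 43694.06270 = 57068.66152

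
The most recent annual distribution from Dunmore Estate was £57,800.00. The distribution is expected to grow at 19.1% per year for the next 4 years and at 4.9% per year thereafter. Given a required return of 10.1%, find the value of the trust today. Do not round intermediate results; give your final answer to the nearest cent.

D_1 = 68839.80000
D_2 = 81988.20180
D_3 = 97647.94834
D_4 = 116298.70648
Terminal value at year 4: TV = D_4×(1+g_2)/(r−g_2) = 121997.34309/0.052 = 2346102.75182
P_0 = D_1/(1+r)^1 + D_2/(1+r)^2 + D_3/(1+r)^3 + D_4/(1+r)^4 + TV/(1+r)^4
    = 62524.79564 + 67635.81436 + 73164.62752 + 79145.38726 + 1596605.98536 = 1879076.61015

£1879076.61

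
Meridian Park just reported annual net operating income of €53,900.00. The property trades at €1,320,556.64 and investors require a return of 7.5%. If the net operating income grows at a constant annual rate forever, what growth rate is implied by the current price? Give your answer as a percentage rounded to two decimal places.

3.28%

P = D₀(1+g)/(r−g) ⇒ P(r−g) = D₀(1+g) ⇒ g(P+D₀) = P·r − D₀
g = (P·r − D₀)/(P + D₀) = (€1,320,556.64×0.075 − €53,900.00) / (€1,320,556.64 + €53,900.00) = 0.032843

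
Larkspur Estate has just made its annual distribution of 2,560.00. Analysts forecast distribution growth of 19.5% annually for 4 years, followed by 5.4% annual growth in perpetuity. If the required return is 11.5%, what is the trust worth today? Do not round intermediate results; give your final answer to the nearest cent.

70574.38

D_1 = 3059.20000
D_2 = 3655.74400
D_3 = 4368.61408
D_4 = 5220.49383
Terminal value at year 4: TV = D_4×(1+g_2)/(r−g_2) = 5502.40049/0.061 = 90203.28676
P_0 = D_1/(1+r)^1 + D_2/(1+r)^2 + D_3/(1+r)^3 + D_4/(1+r)^4 + TV/(1+r)^4
    = 2743.67713 + 2940.53289 + 3151.51283 + 3377.63034 + 58361.02257 = 70574.37576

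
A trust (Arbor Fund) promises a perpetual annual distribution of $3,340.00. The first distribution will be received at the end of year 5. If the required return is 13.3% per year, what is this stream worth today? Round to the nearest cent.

Value at end of year 4: C / r = $3,340.00 / 0.133 = $25,112.7820
Discount to today: PV = $25,112.7820 / (1 + 0.133)^4 = $25,112.7820 / 1.647857 = $15,239.66

$15239.66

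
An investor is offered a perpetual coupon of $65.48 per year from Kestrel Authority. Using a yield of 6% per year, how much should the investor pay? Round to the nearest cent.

Level perpetuity: PV = C / r = $65.48 / 0.06 = $1,091.33

$1091.33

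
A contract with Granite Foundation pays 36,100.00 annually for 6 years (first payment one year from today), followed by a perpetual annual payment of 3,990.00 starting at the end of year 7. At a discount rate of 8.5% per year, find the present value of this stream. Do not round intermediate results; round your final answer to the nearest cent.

PV of 6-year annuity: 36,100.00 × [1 − (1+0.085)^−6] / 0.085 = 164384.49682
Perpetuity value at year 6: 3,990.00 / 0.085 = 46941.17647
PV of perpetuity: 46941.17647 / (1+0.085)^6 = 28772.36366
Total PV = 164384.49682 + 28772.36366 = 193156.86048

193156.86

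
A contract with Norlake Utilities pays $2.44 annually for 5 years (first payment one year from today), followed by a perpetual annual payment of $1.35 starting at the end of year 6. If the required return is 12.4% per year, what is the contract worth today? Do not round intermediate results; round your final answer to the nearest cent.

PV of 5-year annuity: $2.44 × [1 − (1+0.124)^−5] / 0.124 = 8.70919
Perpetuity value at year 5: $1.35 / 0.124 = 10.88710
PV of perpetuity: 10.88710 / (1+0.124)^5 = 6.06849
Total PV = 8.70919 + 6.06849 = 14.77768

$14.78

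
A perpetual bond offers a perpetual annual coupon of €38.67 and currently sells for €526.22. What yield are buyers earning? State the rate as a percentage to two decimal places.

7.35%

P = C/r ⇒ r = C/P = €38.67/€526.22 = 0.073486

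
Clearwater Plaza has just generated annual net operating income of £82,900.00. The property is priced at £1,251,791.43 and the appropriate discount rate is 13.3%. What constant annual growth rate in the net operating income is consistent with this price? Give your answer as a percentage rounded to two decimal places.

6.26%

P = D₀(1+g)/(r−g) ⇒ P(r−g) = D₀(1+g) ⇒ g(P+D₀) = P·r − D₀
g = (P·r − D₀)/(P + D₀) = (£1,251,791.43×0.133 − £82,900.00) / (£1,251,791.43 + £82,900.00) = 0.062627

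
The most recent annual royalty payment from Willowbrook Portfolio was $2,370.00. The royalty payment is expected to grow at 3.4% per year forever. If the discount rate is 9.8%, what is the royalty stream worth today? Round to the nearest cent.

D₁ = D₀ × (1 + g) = $2,370.00 × 1.034 = $2,450.5800
Growing perpetuity: P = D₁ / (r − g) = $2,450.5800 / (0.098 − 0.034) = $38,290.31

$38290.31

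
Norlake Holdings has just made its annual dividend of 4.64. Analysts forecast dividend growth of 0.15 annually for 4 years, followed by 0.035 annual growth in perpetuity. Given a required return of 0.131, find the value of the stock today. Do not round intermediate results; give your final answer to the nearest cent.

D_1 = 5.33600
D_2 = 6.13640
D_3 = 7.05686
D_4 = 8.11539
Terminal value at year 4: TV = D_4×(1+g_2)/(r−g_2) = 8.39943/0.096 = 87.49404
P_0 = D_1/(1+r)^1 + D_2/(1+r)^2 + D_3/(1+r)^3 + D_4/(1+r)^4 + TV/(1+r)^4
    = 4.71795 + 4.79721 + 4.87780 + 4.95974 + 53.47220 = 72.82489

72.82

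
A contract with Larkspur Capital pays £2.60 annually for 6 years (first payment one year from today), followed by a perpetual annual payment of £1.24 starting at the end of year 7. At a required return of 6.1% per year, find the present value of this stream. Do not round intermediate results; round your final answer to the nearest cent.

£26.99

PV of 6-year annuity: £2.60 × [1 − (1+0.061)^−6] / 0.061 = 12.74497
Perpetuity value at year 6: £1.24 / 0.061 = 20.32787
PV of perpetuity: 20.32787 / (1+0.061)^6 = 14.24950
Total PV = 12.74497 + 14.24950 = 26.99447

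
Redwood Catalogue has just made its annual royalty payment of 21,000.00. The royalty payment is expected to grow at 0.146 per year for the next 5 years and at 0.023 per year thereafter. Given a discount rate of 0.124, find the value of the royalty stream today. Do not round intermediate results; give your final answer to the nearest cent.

345678.83

D_1 = 24066.00000
D_2 = 27579.63600
D_3 = 31606.26286
D_4 = 36220.77723
D_5 = 41509.01071
Terminal value at year 5: TV = D_5×(1+g_2)/(r−g_2) = 42463.71796/0.101 = 420432.85104
P_0 = D_1/(1+r)^1 + D_2/(1+r)^2 + D_3/(1+r)^3 + D_4/(1+r)^4 + D_5/(1+r)^5 + TV/(1+r)^5
    = 21411.03203 + 21830.10917 + 22257.38888 + 22693.03173 + 23137.20139 + 234350.06950 = 345678.83270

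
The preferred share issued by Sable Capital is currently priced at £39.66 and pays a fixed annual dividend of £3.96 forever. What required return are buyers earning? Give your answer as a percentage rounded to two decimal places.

P = C/r ⇒ r = C/P = £3.96/£39.66 = 0.099849

9.98%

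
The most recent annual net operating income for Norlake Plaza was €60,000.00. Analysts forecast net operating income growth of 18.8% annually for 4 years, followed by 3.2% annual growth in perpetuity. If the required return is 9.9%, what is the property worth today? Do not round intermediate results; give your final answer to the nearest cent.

D_1 = 71280.00000
D_2 = 84680.64000
D_3 = 100600.60032
D_4 = 119513.51318
Terminal value at year 4: TV = D_4×(1+g_2)/(r−g_2) = 123337.94560/0.067 = 1840864.85973
P_0 = D_1/(1+r)^1 + D_2/(1+r)^2 + D_3/(1+r)^3 + D_4/(1+r)^4 + TV/(1+r)^4
    = 64858.96269 + 70111.41736 + 75789.23005 + 81926.84741 + 1261918.00781 = 1554604.46532

€1554604.47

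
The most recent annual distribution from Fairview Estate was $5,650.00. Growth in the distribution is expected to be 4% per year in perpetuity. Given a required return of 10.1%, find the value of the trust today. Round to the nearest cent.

$96327.87

D₁ = D₀ × (1 + g) = $5,650.00 × 1.04 = $5,876.0000
Growing perpetuity: P = D₁ / (r − g) = $5,876.0000 / (0.101 − 0.04) = $96,327.87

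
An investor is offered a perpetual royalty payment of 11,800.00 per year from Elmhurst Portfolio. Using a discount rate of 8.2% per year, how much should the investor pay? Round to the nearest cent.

Level perpetuity: PV = C / r = 11,800.00 / 0.082 = 143,902.44

143902.44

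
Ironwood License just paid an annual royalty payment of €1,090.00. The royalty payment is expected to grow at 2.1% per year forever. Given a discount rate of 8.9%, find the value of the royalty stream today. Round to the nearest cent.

€16366.03

D₁ = D₀ × (1 + g) = €1,090.00 × 1.021 = €1,112.8900
Growing perpetuity: P = D₁ / (r − g) = €1,112.8900 / (0.089 − 0.021) = €16,366.03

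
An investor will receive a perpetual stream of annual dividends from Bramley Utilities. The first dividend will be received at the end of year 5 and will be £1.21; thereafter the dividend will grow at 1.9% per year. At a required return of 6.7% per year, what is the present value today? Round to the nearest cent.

Value at end of year 4: C₁ / (r − g) = £1.21 / (0.067 − 0.019) = £25.2083
Discount to today: PV = £25.2083 / (1 + 0.067)^4 = £25.2083 / 1.296157 = £19.45

£19.45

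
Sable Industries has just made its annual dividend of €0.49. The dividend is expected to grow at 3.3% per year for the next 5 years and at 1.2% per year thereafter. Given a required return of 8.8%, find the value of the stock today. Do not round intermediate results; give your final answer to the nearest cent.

€7.14

D_1 = 0.50617
D_2 = 0.52287
D_3 = 0.54013
D_4 = 0.55795
D_5 = 0.57637
Terminal value at year 5: TV = D_5×(1+g_2)/(r−g_2) = 0.58328/0.076 = 7.67476
P_0 = D_1/(1+r)^1 + D_2/(1+r)^2 + D_3/(1+r)^3 + D_4/(1+r)^4 + D_5/(1+r)^5 + TV/(1+r)^5
    = 0.46523 + 0.44171 + 0.41938 + 0.39818 + 0.37805 + 5.03408 = 7.13664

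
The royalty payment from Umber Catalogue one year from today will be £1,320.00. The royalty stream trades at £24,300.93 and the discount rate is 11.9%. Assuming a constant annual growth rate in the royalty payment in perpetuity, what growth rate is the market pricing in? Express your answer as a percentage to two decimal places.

6.47%

P = D₁/(r−g) ⇒ g = r − D₁/P = 0.119 − £1,320.00/£24,300.93 = 0.064681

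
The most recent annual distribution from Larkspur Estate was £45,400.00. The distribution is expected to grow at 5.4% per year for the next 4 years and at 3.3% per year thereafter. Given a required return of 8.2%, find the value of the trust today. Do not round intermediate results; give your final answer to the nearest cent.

D_1 = 47851.60000
D_2 = 50435.58640
D_3 = 53159.10807
D_4 = 56029.69990
Terminal value at year 4: TV = D_4×(1+g_2)/(r−g_2) = 57878.68000/0.049 = 1181197.55098
P_0 = D_1/(1+r)^1 + D_2/(1+r)^2 + D_3/(1+r)^3 + D_4/(1+r)^4 + TV/(1+r)^4
    = 44225.13863 + 43080.68033 + 41965.83833 + 40879.84621 + 861813.90065 = 1031965.40414

£1031965.40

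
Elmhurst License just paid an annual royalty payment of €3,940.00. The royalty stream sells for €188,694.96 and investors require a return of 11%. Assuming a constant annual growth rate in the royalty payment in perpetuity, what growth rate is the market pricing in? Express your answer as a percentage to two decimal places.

8.73%

P = D₀(1+g)/(r−g) ⇒ P(r−g) = D₀(1+g) ⇒ g(P+D₀) = P·r − D₀
g = (P·r − D₀)/(P + D₀) = (€188,694.96×0.11 − €3,940.00) / (€188,694.96 + €3,940.00) = 0.087297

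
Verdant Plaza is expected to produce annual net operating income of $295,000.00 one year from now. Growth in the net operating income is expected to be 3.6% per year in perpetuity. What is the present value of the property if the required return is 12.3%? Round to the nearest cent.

Growing perpetuity: P = D₁ / (r − g) = $295,000.0000 / (0.123 − 0.036) = $3,390,804.60

$3390804.60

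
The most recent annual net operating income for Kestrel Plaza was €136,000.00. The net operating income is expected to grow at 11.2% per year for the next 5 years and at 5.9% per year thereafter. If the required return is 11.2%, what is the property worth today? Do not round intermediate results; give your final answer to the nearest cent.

D_1 = 151232.00000
D_2 = 168169.98400
D_3 = 187005.02221
D_4 = 207949.58470
D_5 = 231239.93818
Terminal value at year 5: TV = D_5×(1+g_2)/(r−g_2) = 244883.09453/0.053 = 4620435.74592
P_0 = D_1/(1+r)^1 + D_2/(1+r)^2 + D_3/(1+r)^3 + D_4/(1+r)^4 + D_5/(1+r)^5 + TV/(1+r)^5
    = 136000.00000 + 136000.00000 + 136000.00000 + 136000.00000 + 136000.00000 + 2717433.96226 = 3397433.96226

€3397433.96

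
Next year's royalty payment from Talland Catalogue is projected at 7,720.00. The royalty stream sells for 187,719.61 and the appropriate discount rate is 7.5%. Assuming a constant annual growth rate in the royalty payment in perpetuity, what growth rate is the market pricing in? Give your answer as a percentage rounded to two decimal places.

P = D₁/(r−g) ⇒ g = r − D₁/P = 0.075 − 7,720.00/187,719.61 = 0.033875

3.39%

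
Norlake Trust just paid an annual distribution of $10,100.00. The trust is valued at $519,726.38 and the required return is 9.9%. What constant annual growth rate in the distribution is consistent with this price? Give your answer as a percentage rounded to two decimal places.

P = D₀(1+g)/(r−g) ⇒ P(r−g) = D₀(1+g) ⇒ g(P+D₀) = P·r − D₀
g = (P·r − D₀)/(P + D₀) = ($519,726.38×0.099 − $10,100.00) / ($519,726.38 + $10,100.00) = 0.078050

7.80%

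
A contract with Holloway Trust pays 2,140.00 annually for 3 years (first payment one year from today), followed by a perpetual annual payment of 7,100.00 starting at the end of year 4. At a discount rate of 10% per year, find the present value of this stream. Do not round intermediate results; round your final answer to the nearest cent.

58665.21

PV of 3-year annuity: 2,140.00 × [1 − (1+0.1)^−3] / 0.1 = 5321.86326
Perpetuity value at year 3: 7,100.00 / 0.1 = 71000.00000
PV of perpetuity: 71000.00000 / (1+0.1)^3 = 53343.35086
Total PV = 5321.86326 + 53343.35086 = 58665.21412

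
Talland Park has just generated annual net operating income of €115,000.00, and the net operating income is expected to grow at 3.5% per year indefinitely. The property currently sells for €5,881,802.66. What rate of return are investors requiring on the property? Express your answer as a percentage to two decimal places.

D₁ = €115,000.00 × 1.035 = €119,025.0000
P = D₁/(r − g) ⇒ r = D₁/P + g = €119,025.0000/€5,881,802.66 + 0.035 = 0.020236 + 0.035 = 0.055236

5.52%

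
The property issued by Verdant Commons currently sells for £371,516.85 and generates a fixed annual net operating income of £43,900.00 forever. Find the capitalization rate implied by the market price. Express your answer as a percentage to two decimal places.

P = C/r ⇒ r = C/P = £43,900.00/£371,516.85 = 0.118164

11.82%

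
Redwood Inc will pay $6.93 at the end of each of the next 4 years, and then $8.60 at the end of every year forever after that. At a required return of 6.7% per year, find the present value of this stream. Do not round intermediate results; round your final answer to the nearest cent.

PV of 4-year annuity: $6.93 × [1 − (1+0.067)^−4] / 0.067 = 23.63323
Perpetuity value at year 4: $8.60 / 0.067 = 128.35821
PV of perpetuity: 128.35821 / (1+0.067)^4 = 99.02982
Total PV = 23.63323 + 99.02982 = 122.66304

$122.66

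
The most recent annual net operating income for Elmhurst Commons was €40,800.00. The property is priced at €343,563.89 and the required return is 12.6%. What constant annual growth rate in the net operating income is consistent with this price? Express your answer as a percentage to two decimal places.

P = D₀(1+g)/(r−g) ⇒ P(r−g) = D₀(1+g) ⇒ g(P+D₀) = P·r − D₀
g = (P·r − D₀)/(P + D₀) = (€343,563.89×0.126 − €40,800.00) / (€343,563.89 + €40,800.00) = 0.006476

0.65%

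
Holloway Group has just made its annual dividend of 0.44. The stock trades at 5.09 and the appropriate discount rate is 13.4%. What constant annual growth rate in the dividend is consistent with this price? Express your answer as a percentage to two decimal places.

P = D₀(1+g)/(r−g) ⇒ P(r−g) = D₀(1+g) ⇒ g(P+D₀) = P·r − D₀
g = (P·r − D₀)/(P + D₀) = (5.09×0.134 − 0.44) / (5.09 + 0.44) = 0.043772

4.38%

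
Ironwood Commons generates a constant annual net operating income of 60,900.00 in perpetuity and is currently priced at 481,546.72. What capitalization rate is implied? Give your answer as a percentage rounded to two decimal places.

12.65%

P = C/r ⇒ r = C/P = 60,900.00/481,546.72 = 0.126467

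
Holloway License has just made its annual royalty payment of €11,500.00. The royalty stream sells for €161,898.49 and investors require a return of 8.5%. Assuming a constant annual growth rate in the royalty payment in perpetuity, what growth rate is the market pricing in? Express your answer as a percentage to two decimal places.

1.30%

P = D₀(1+g)/(r−g) ⇒ P(r−g) = D₀(1+g) ⇒ g(P+D₀) = P·r − D₀
g = (P·r − D₀)/(P + D₀) = (€161,898.49×0.085 − €11,500.00) / (€161,898.49 + €11,500.00) = 0.013041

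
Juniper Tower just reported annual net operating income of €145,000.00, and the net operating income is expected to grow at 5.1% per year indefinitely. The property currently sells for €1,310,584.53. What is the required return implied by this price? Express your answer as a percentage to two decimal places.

16.73%

D₁ = €145,000.00 × 1.051 = €152,395.0000
P = D₁/(r − g) ⇒ r = D₁/P + g = €152,395.0000/€1,310,584.53 + 0.051 = 0.116280 + 0.051 = 0.167280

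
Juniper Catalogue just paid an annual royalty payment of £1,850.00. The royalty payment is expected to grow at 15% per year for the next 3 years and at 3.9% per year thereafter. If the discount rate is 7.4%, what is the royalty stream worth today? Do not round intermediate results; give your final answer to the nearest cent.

D_1 = 2127.50000
D_2 = 2446.62500
D_3 = 2813.61875
Terminal value at year 3: TV = D_3×(1+g_2)/(r−g_2) = 2923.34988/0.035 = 83524.28232
P_0 = D_1/(1+r)^1 + D_2/(1+r)^2 + D_3/(1+r)^3 + TV/(1+r)^3
    = 1980.91248 + 2121.08878 + 2271.18445 + 67421.73257 = 73794.91827

£73794.92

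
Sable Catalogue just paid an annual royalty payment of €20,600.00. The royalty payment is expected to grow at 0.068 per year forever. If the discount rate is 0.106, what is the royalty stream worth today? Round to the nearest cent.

D₁ = D₀ × (1 + g) = €20,600.00 × 1.068 = €22,000.8000
Growing perpetuity: P = D₁ / (r − g) = €22,000.8000 / (0.106 − 0.068) = €578,968.42

€578968.42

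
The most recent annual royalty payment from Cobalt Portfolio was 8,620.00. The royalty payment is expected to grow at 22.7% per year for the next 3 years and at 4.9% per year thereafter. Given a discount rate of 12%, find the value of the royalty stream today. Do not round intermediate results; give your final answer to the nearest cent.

D_1 = 10576.74000
D_2 = 12977.65998
D_3 = 15923.58880
Terminal value at year 3: TV = D_3×(1+g_2)/(r−g_2) = 16703.84465/0.071 = 235265.41756
P_0 = D_1/(1+r)^1 + D_2/(1+r)^2 + D_3/(1+r)^3 + TV/(1+r)^3
    = 9443.51786 + 10345.71108 + 11334.09598 + 167457.27721 = 198580.60213

198580.60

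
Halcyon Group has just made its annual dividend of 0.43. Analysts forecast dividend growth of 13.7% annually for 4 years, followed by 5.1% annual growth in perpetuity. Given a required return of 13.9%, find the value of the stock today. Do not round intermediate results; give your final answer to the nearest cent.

D_1 = 0.48891
D_2 = 0.55589
D_3 = 0.63205
D_4 = 0.71864
Terminal value at year 4: TV = D_4×(1+g_2)/(r−g_2) = 0.75529/0.088 = 8.58283
P_0 = D_1/(1+r)^1 + D_2/(1+r)^2 + D_3/(1+r)^3 + D_4/(1+r)^4 + TV/(1+r)^4
    = 0.42924 + 0.42849 + 0.42774 + 0.42699 + 5.09959 = 6.81206

6.81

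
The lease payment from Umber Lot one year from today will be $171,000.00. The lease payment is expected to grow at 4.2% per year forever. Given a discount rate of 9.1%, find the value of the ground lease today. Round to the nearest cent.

$3489795.92

Growing perpetuity: P = D₁ / (r − g) = $171,000.0000 / (0.091 − 0.042) = $3,489,795.92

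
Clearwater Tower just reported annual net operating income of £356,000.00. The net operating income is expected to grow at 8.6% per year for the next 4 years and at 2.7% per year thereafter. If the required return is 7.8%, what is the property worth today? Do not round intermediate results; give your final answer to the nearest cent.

D_1 = 386616.00000
D_2 = 419864.97600
D_3 = 455973.36394
D_4 = 495187.07323
Terminal value at year 4: TV = D_4×(1+g_2)/(r−g_2) = 508557.12421/0.051 = 9971708.31788
P_0 = D_1/(1+r)^1 + D_2/(1+r)^2 + D_3/(1+r)^3 + D_4/(1+r)^4 + TV/(1+r)^4
    = 358641.92950 + 361303.46515 + 363984.75246 + 366685.93801 + 7384048.20271 = 8834664.28784

£8834664.29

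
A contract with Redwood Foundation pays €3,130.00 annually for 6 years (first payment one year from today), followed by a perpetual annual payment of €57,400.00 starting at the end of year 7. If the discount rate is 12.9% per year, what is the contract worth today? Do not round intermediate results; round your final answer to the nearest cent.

€227408.72

PV of 6-year annuity: €3,130.00 × [1 − (1+0.129)^−6] / 0.129 = 12547.25261
Perpetuity value at year 6: €57,400.00 / 0.129 = 444961.24031
PV of perpetuity: 444961.24031 / (1+0.129)^6 = 214861.46400
Total PV = 12547.25261 + 214861.46400 = 227408.71661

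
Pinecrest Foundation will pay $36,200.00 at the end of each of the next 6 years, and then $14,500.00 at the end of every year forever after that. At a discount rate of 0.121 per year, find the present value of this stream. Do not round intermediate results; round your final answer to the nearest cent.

PV of 6-year annuity: $36,200.00 × [1 − (1+0.121)^−6] / 0.121 = 148412.37488
Perpetuity value at year 6: $14,500.00 / 0.121 = 119834.71074
PV of perpetuity: 119834.71074 / (1+0.121)^6 = 60387.76500
Total PV = 148412.37488 + 60387.76500 = 208800.13988

$208800.14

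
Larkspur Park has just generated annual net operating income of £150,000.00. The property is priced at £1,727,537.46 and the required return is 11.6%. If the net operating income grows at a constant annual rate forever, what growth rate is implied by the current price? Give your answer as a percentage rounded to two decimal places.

P = D₀(1+g)/(r−g) ⇒ P(r−g) = D₀(1+g) ⇒ g(P+D₀) = P·r − D₀
g = (P·r − D₀)/(P + D₀) = (£1,727,537.46×0.116 − £150,000.00) / (£1,727,537.46 + £150,000.00) = 0.026841

2.68%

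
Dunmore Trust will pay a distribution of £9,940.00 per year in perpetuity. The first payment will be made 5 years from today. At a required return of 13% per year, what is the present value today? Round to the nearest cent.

£46895.29

Value at end of year 4: C / r = £9,940.00 / 0.13 = £76,461.5385
Discount to today: PV = £76,461.5385 / (1 + 0.13)^4 = £76,461.5385 / 1.630474 = £46,895.29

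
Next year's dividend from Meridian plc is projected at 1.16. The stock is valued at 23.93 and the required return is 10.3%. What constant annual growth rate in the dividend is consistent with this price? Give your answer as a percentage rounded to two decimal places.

5.45%

P = D₁/(r−g) ⇒ g = r − D₁/P = 0.103 − 1.16/23.93 = 0.054525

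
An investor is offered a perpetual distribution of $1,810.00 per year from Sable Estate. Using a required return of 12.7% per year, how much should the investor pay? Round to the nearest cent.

Level perpetuity: PV = C / r = $1,810.00 / 0.127 = $14,251.97

$14251.97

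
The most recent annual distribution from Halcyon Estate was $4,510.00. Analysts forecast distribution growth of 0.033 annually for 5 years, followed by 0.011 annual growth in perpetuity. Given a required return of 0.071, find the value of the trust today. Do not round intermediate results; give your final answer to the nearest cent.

D_1 = 4658.83000
D_2 = 4812.57139
D_3 = 4971.38625
D_4 = 5135.44199
D_5 = 5304.91158
Terminal value at year 5: TV = D_5×(1+g_2)/(r−g_2) = 5363.26561/0.06 = 89387.76008
P_0 = D_1/(1+r)^1 + D_2/(1+r)^2 + D_3/(1+r)^3 + D_4/(1+r)^4 + D_5/(1+r)^5 + TV/(1+r)^5
    = 4349.98133 + 4195.64025 + 4046.77533 + 3903.19227 + 3764.70365 + 63435.25654 = 83695.54936

$83695.55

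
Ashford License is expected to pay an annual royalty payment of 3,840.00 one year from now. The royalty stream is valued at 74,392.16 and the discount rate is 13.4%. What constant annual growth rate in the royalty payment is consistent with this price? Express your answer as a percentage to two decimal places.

P = D₁/(r−g) ⇒ g = r − D₁/P = 0.134 − 3,840.00/74,392.16 = 0.082382

8.24%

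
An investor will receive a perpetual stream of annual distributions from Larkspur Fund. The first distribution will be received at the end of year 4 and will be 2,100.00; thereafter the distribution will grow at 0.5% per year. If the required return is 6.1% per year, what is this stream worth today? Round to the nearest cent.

Value at end of year 3: C₁ / (r − g) = 2,100.00 / (0.061 − 0.005) = 37,500.0000
Discount to today: PV = 37,500.0000 / (1 + 0.061)^3 = 37,500.0000 / 1.194390 = 31,396.78

31396.78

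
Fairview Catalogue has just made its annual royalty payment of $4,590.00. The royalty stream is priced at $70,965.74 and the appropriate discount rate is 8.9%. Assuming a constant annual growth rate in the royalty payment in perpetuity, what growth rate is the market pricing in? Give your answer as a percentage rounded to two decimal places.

2.28%

P = D₀(1+g)/(r−g) ⇒ P(r−g) = D₀(1+g) ⇒ g(P+D₀) = P·r − D₀
g = (P·r − D₀)/(P + D₀) = ($70,965.74×0.089 − $4,590.00) / ($70,965.74 + $4,590.00) = 0.022843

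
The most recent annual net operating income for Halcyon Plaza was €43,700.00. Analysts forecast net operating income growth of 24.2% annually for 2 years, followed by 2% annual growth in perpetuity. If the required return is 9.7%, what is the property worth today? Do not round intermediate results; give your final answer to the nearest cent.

€847521.01

D_1 = 54275.40000
D_2 = 67410.04680
Terminal value at year 2: TV = D_2×(1+g_2)/(r−g_2) = 68758.24774/0.077 = 892964.25631
P_0 = D_1/(1+r)^1 + D_2/(1+r)^2 + TV/(1+r)^2
    = 49476.20784 + 56015.90714 + 742028.89983 = 847521.01481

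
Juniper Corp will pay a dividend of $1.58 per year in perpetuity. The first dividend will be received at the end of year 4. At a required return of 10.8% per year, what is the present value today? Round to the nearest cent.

Value at end of year 3: C / r = $1.58 / 0.108 = $14.6296
Discount to today: PV = $14.6296 / (1 + 0.108)^3 = $14.6296 / 1.360252 = $10.76

$10.76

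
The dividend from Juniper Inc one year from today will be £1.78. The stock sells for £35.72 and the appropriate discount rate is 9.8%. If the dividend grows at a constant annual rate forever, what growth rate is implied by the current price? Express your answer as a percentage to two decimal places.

P = D₁/(r−g) ⇒ g = r − D₁/P = 0.098 − £1.78/£35.72 = 0.048168

4.82%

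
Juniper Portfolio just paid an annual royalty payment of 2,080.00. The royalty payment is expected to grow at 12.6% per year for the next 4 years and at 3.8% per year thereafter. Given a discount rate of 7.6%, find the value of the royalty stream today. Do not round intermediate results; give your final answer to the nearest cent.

D_1 = 2342.08000
D_2 = 2637.18208
D_3 = 2969.46702
D_4 = 3343.61987
Terminal value at year 4: TV = D_4×(1+g_2)/(r−g_2) = 3470.67742/0.038 = 91333.61636
P_0 = D_1/(1+r)^1 + D_2/(1+r)^2 + D_3/(1+r)^3 + D_4/(1+r)^4 + TV/(1+r)^4
    = 2176.65428 + 2277.79992 + 2383.64564 + 2494.40984 + 68136.77415 = 77469.28383

77469.28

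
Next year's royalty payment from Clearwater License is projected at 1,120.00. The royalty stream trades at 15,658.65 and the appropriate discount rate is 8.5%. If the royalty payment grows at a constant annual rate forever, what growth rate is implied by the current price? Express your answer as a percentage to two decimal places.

P = D₁/(r−g) ⇒ g = r − D₁/P = 0.085 − 1,120.00/15,658.65 = 0.013474

1.35%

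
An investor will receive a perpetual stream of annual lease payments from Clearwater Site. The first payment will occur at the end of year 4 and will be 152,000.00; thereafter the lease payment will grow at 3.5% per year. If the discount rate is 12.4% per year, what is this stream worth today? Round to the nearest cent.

1202692.62

Value at end of year 3: C₁ / (r − g) = 152,000.00 / (0.124 − 0.035) = 1,707,865.1685
Discount to today: PV = 1,707,865.1685 / (1 + 0.124)^3 = 1,707,865.1685 / 1.420035 = 1,202,692.62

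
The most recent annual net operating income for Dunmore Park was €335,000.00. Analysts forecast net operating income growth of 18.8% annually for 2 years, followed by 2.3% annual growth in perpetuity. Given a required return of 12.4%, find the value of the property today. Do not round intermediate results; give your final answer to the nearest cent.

D_1 = 397980.00000
D_2 = 472800.24000
Terminal value at year 2: TV = D_2×(1+g_2)/(r−g_2) = 483674.64552/0.101 = 4788857.87644
P_0 = D_1/(1+r)^1 + D_2/(1+r)^2 + TV/(1+r)^2
    = 354074.73310 + 374235.57199 + 3790524.65492 = 4518834.96001

€4518834.96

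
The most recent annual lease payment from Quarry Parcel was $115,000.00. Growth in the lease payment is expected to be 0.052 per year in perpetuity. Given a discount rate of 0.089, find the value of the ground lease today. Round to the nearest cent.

$3269729.73

D₁ = D₀ × (1 + g) = $115,000.00 × 1.052 = $120,980.0000
Growing perpetuity: P = D₁ / (r − g) = $120,980.0000 / (0.089 − 0.052) = $3,269,729.73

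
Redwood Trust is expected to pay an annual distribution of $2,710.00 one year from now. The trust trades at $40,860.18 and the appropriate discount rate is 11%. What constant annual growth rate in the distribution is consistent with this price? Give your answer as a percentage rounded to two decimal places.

4.37%

P = D₁/(r−g) ⇒ g = r − D₁/P = 0.11 − $2,710.00/$40,860.18 = 0.043676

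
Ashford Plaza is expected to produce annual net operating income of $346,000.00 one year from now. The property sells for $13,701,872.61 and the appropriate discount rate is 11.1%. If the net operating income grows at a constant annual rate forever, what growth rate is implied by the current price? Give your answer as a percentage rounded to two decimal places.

8.57%

P = D₁/(r−g) ⇒ g = r − D₁/P = 0.111 − $346,000.00/$13,701,872.61 = 0.085748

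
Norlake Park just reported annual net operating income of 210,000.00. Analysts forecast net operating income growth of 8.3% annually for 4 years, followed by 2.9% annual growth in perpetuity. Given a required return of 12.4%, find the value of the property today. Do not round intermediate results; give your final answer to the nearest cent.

D_1 = 227430.00000
D_2 = 246306.69000
D_3 = 266750.14527
D_4 = 288890.40733
Terminal value at year 4: TV = D_4×(1+g_2)/(r−g_2) = 297268.22914/0.095 = 3129139.25410
P_0 = D_1/(1+r)^1 + D_2/(1+r)^2 + D_3/(1+r)^3 + D_4/(1+r)^4 + TV/(1+r)^4
    = 202339.85765 + 194959.13331 + 187847.63467 + 180995.54124 + 1960467.49402 = 2726609.66088

2726609.66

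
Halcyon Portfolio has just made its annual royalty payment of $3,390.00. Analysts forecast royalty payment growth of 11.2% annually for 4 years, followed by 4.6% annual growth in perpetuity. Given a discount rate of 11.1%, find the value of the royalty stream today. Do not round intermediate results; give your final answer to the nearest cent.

$68340.14

D_1 = 3769.68000
D_2 = 4191.88416
D_3 = 4661.37519
D_4 = 5183.44921
Terminal value at year 4: TV = D_4×(1+g_2)/(r−g_2) = 5421.88787/0.065 = 83413.65954
P_0 = D_1/(1+r)^1 + D_2/(1+r)^2 + D_3/(1+r)^3 + D_4/(1+r)^4 + TV/(1+r)^4
    = 3393.05131 + 3396.10536 + 3399.16216 + 3402.22171 + 54749.59858 = 68340.13911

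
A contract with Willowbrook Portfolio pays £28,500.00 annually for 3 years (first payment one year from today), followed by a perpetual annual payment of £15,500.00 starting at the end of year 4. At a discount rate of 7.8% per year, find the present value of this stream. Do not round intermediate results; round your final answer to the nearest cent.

PV of 3-year annuity: £28,500.00 × [1 − (1+0.078)^−3] / 0.078 = 73713.12906
Perpetuity value at year 3: £15,500.00 / 0.078 = 198717.94872
PV of perpetuity: 198717.94872 / (1+0.078)^3 = 158628.35221
Total PV = 73713.12906 + 158628.35221 = 232341.48127

£232341.48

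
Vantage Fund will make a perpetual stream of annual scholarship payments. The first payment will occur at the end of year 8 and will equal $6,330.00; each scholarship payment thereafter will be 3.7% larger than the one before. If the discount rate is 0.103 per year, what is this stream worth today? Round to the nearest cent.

Value at end of year 7: C₁ / (r − g) = $6,330.00 / (0.103 − 0.037) = $95,909.0909
Discount to today: PV = $95,909.0909 / (1 + 0.103)^7 = $95,909.0909 / 1.986226 = $48,287.11

$48287.11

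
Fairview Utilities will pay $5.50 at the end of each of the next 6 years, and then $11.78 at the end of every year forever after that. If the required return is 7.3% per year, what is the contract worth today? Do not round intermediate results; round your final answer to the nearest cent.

PV of 6-year annuity: $5.50 × [1 − (1+0.073)^−6] / 0.073 = 25.97492
Perpetuity value at year 6: $11.78 / 0.073 = 161.36986
PV of perpetuity: 161.36986 / (1+0.073)^6 = 105.73630
Total PV = 25.97492 + 105.73630 = 131.71122

$131.71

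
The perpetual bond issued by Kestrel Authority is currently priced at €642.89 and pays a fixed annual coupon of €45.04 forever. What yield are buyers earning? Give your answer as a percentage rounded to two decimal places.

7.01%

P = C/r ⇒ r = C/P = €45.04/€642.89 = 0.070059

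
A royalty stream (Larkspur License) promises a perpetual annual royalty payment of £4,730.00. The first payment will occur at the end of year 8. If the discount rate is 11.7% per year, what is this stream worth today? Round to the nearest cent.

£18633.87

Value at end of year 7: C / r = £4,730.00 / 0.117 = £40,427.3504
Discount to today: PV = £40,427.3504 / (1 + 0.117)^7 = £40,427.3504 / 2.169563 = £18,633.87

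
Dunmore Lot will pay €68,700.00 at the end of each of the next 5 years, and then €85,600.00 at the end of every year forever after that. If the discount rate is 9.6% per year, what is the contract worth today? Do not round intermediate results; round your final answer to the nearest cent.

€826942.31

PV of 5-year annuity: €68,700.00 × [1 − (1+0.096)^−5] / 0.096 = 263110.25687
Perpetuity value at year 5: €85,600.00 / 0.096 = 891666.66667
PV of perpetuity: 891666.66667 / (1+0.096)^5 = 563832.05258
Total PV = 263110.25687 + 563832.05258 = 826942.30945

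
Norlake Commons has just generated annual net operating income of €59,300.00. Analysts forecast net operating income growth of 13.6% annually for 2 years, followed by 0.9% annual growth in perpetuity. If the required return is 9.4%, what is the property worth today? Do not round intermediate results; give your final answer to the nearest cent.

€884529.74

D_1 = 67364.80000
D_2 = 76526.41280
Terminal value at year 2: TV = D_2×(1+g_2)/(r−g_2) = 77215.15052/0.085 = 908413.53547
P_0 = D_1/(1+r)^1 + D_2/(1+r)^2 + TV/(1+r)^2
    = 61576.59963 + 63940.60072 + 759012.54263 = 884529.74298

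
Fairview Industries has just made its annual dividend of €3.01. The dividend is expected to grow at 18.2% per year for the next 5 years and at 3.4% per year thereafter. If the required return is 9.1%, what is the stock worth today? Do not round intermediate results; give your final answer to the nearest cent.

€100.77

D_1 = 3.55782
D_2 = 4.20534
D_3 = 4.97072
D_4 = 5.87539
D_5 = 6.94471
Terminal value at year 5: TV = D_5×(1+g_2)/(r−g_2) = 7.18083/0.057 = 125.97941
P_0 = D_1/(1+r)^1 + D_2/(1+r)^2 + D_3/(1+r)^3 + D_4/(1+r)^4 + D_5/(1+r)^5 + TV/(1+r)^5
    = 3.26106 + 3.53307 + 3.82776 + 4.14703 + 4.49293 + 81.50342 = 100.76527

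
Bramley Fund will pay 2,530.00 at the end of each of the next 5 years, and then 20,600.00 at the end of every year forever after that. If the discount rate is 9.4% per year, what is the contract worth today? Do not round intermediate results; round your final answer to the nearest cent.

PV of 5-year annuity: 2,530.00 × [1 − (1+0.094)^−5] / 0.094 = 9739.52536
Perpetuity value at year 5: 20,600.00 / 0.094 = 219148.93617
PV of perpetuity: 219148.93617 / (1+0.094)^5 = 139846.87199
Total PV = 9739.52536 + 139846.87199 = 149586.39735

149586.40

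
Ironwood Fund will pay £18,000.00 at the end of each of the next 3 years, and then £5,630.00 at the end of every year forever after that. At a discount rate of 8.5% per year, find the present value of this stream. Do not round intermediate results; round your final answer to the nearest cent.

PV of 3-year annuity: £18,000.00 × [1 − (1+0.085)^−3] / 0.085 = 45972.40269
Perpetuity value at year 3: £5,630.00 / 0.085 = 66235.29412
PV of perpetuity: 66235.29412 / (1+0.085)^3 = 51856.14817
Total PV = 45972.40269 + 51856.14817 = 97828.55085

£97828.55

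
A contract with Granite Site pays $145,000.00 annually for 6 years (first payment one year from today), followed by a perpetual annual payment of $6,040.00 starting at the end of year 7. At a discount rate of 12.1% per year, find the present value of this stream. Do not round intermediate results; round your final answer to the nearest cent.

PV of 6-year annuity: $145,000.00 × [1 − (1+0.121)^−6] / 0.121 = 594469.45739
Perpetuity value at year 6: $6,040.00 / 0.121 = 49917.35537
PV of perpetuity: 49917.35537 / (1+0.121)^6 = 25154.62763
Total PV = 594469.45739 + 25154.62763 = 619624.08502

$619624.09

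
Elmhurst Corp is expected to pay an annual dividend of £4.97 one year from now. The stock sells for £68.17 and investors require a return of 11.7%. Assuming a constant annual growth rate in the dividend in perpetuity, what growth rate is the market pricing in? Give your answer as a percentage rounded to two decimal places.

P = D₁/(r−g) ⇒ g = r − D₁/P = 0.117 − £4.97/£68.17 = 0.044094

4.41%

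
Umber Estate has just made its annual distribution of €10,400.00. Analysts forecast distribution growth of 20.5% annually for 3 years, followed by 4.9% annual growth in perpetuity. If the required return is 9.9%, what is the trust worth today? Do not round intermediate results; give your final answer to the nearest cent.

D_1 = 12532.00000
D_2 = 15101.06000
D_3 = 18196.77730
Terminal value at year 3: TV = D_3×(1+g_2)/(r−g_2) = 19088.41939/0.05 = 381768.38775
P_0 = D_1/(1+r)^1 + D_2/(1+r)^2 + D_3/(1+r)^3 + TV/(1+r)^3
    = 11403.09372 + 12502.93716 + 13708.86194 + 287611.92352 = 325226.81634

€325226.82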